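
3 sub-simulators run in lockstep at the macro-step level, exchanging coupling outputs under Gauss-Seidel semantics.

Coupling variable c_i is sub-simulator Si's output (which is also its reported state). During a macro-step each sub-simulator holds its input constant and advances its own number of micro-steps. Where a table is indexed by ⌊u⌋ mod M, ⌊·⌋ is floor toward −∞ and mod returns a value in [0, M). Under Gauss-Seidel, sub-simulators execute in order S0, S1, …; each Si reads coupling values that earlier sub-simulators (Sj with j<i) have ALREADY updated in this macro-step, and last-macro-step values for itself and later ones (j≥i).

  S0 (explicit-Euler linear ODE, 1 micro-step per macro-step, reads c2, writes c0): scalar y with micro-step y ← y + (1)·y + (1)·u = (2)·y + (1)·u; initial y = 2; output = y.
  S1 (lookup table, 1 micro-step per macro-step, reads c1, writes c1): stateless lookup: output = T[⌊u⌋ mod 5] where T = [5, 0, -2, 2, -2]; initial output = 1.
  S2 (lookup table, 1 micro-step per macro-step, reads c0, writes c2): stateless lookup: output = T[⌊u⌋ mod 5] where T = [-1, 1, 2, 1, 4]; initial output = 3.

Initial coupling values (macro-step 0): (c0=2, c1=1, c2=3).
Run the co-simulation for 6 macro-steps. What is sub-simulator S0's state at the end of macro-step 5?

S0 state at macro-step 5 = 136

macro 1: S0 reads c2=3 → after 1×micro: 7; S1 reads c1=1 → after 1×micro: 0; S2 reads c0=7 → after 1×micro: 2 ⇒ (c0=7, c1=0, c2=2)
macro 2: S0 reads c2=2 → after 1×micro: 16; S1 reads c1=0 → after 1×micro: 5; S2 reads c0=16 → after 1×micro: 1 ⇒ (c0=16, c1=5, c2=1)
macro 3: S0 reads c2=1 → after 1×micro: 33; S1 reads c1=5 → after 1×micro: 5; S2 reads c0=33 → after 1×micro: 1 ⇒ (c0=33, c1=5, c2=1)
macro 4: S0 reads c2=1 → after 1×micro: 67; S1 reads c1=5 → after 1×micro: 5; S2 reads c0=67 → after 1×micro: 2 ⇒ (c0=67, c1=5, c2=2)
macro 5: S0 reads c2=2 → after 1×micro: 136; S1 reads c1=5 → after 1×micro: 5; S2 reads c0=136 → after 1×micro: 1 ⇒ (c0=136, c1=5, c2=1)
macro 6: S0 reads c2=1 → after 1×micro: 273; S1 reads c1=5 → after 1×micro: 5; S2 reads c0=273 → after 1×micro: 1 ⇒ (c0=273, c1=5, c2=1)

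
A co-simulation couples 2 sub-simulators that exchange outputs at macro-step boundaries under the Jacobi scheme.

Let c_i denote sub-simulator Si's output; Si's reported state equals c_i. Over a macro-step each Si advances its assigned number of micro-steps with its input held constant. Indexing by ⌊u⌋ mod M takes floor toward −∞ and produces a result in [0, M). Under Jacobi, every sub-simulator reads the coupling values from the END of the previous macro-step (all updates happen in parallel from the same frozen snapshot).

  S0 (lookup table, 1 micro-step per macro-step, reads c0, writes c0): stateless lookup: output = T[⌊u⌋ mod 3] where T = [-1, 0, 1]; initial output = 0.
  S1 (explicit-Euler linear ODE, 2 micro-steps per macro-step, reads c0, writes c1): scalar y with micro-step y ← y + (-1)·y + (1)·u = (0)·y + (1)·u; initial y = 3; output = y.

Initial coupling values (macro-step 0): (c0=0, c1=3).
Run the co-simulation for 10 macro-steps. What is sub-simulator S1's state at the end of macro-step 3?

S1 state at macro-step 3 = 1

macro 1: S0 reads c0=0 → after 1×micro: -1; S1 reads c0=0 → after 2×micro: 0 ⇒ (c0=-1, c1=0)
macro 2: S0 reads c0=-1 → after 1×micro: 1; S1 reads c0=-1 → after 2×micro: -1 ⇒ (c0=1, c1=-1)
macro 3: S0 reads c0=1 → after 1×micro: 0; S1 reads c0=1 → after 2×micro: 1 ⇒ (c0=0, c1=1)
macro 4: S0 reads c0=0 → after 1×micro: -1; S1 reads c0=0 → after 2×micro: 0 ⇒ (c0=-1, c1=0)
macro 5: S0 reads c0=-1 → after 1×micro: 1; S1 reads c0=-1 → after 2×micro: -1 ⇒ (c0=1, c1=-1)
macro 6: S0 reads c0=1 → after 1×micro: 0; S1 reads c0=1 → after 2×micro: 1 ⇒ (c0=0, c1=1)
macro 7: S0 reads c0=0 → after 1×micro: -1; S1 reads c0=0 → after 2×micro: 0 ⇒ (c0=-1, c1=0)
macro 8: S0 reads c0=-1 → after 1×micro: 1; S1 reads c0=-1 → after 2×micro: -1 ⇒ (c0=1, c1=-1)
macro 9: S0 reads c0=1 → after 1×micro: 0; S1 reads c0=1 → after 2×micro: 1 ⇒ (c0=0, c1=1)
macro 10: S0 reads c0=0 → after 1×micro: -1; S1 reads c0=0 → after 2×micro: 0 ⇒ (c0=-1, c1=0)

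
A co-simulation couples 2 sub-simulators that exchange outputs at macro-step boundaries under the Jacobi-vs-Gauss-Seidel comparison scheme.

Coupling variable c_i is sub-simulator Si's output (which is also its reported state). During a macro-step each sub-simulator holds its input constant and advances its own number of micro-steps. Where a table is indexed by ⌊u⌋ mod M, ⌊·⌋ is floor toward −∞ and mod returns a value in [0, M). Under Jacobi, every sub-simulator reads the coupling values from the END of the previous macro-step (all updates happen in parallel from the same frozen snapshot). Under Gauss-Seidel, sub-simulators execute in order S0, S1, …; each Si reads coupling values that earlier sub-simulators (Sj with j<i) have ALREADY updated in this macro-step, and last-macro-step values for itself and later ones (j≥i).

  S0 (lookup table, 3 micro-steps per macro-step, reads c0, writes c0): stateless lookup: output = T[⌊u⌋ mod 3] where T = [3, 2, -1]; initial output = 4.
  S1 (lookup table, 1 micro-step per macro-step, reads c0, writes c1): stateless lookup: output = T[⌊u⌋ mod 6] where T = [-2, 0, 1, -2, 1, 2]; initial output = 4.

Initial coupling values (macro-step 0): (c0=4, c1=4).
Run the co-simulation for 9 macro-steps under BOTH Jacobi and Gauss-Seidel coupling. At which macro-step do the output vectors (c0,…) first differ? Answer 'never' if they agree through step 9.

[Jacobi] macro 1: S0 reads c0=4 → after 3×micro: 2; S1 reads c0=4 → after 1×micro: 1 ⇒ (c0=2, c1=1)
[Jacobi] macro 2: S0 reads c0=2 → after 3×micro: -1; S1 reads c0=2 → after 1×micro: 1 ⇒ (c0=-1, c1=1)
[Jacobi] macro 3: S0 reads c0=-1 → after 3×micro: -1; S1 reads c0=-1 → after 1×micro: 2 ⇒ (c0=-1, c1=2)
[Jacobi] macro 4: S0 reads c0=-1 → after 3×micro: -1; S1 reads c0=-1 → after 1×micro: 2 ⇒ (c0=-1, c1=2)
[Jacobi] macro 5: S0 reads c0=-1 → after 3×micro: -1; S1 reads c0=-1 → after 1×micro: 2 ⇒ (c0=-1, c1=2)
[Jacobi] macro 6: S0 reads c0=-1 → after 3×micro: -1; S1 reads c0=-1 → after 1×micro: 2 ⇒ (c0=-1, c1=2)
[Jacobi] macro 7: S0 reads c0=-1 → after 3×micro: -1; S1 reads c0=-1 → after 1×micro: 2 ⇒ (c0=-1, c1=2)
[Jacobi] macro 8: S0 reads c0=-1 → after 3×micro: -1; S1 reads c0=-1 → after 1×micro: 2 ⇒ (c0=-1, c1=2)
[Jacobi] macro 9: S0 reads c0=-1 → after 3×micro: -1; S1 reads c0=-1 → after 1×micro: 2 ⇒ (c0=-1, c1=2)
[Gauss-Seidel] macro 1: S0 reads c0=4 → after 3×micro: 2; S1 reads c0=2 → after 1×micro: 1 ⇒ (c0=2, c1=1)
[Gauss-Seidel] macro 2: S0 reads c0=2 → after 3×micro: -1; S1 reads c0=-1 → after 1×micro: 2 ⇒ (c0=-1, c1=2)
[Gauss-Seidel] macro 3: S0 reads c0=-1 → after 3×micro: -1; S1 reads c0=-1 → after 1×micro: 2 ⇒ (c0=-1, c1=2)
[Gauss-Seidel] macro 4: S0 reads c0=-1 → after 3×micro: -1; S1 reads c0=-1 → after 1×micro: 2 ⇒ (c0=-1, c1=2)
[Gauss-Seidel] macro 5: S0 reads c0=-1 → after 3×micro: -1; S1 reads c0=-1 → after 1×micro: 2 ⇒ (c0=-1, c1=2)
[Gauss-Seidel] macro 6: S0 reads c0=-1 → after 3×micro: -1; S1 reads c0=-1 → after 1×micro: 2 ⇒ (c0=-1, c1=2)
[Gauss-Seidel] macro 7: S0 reads c0=-1 → after 3×micro: -1; S1 reads c0=-1 → after 1×micro: 2 ⇒ (c0=-1, c1=2)
[Gauss-Seidel] macro 8: S0 reads c0=-1 → after 3×micro: -1; S1 reads c0=-1 → after 1×micro: 2 ⇒ (c0=-1, c1=2)
[Gauss-Seidel] macro 9: S0 reads c0=-1 → after 3×micro: -1; S1 reads c0=-1 → after 1×micro: 2 ⇒ (c0=-1, c1=2)

first divergence at macro-step: 2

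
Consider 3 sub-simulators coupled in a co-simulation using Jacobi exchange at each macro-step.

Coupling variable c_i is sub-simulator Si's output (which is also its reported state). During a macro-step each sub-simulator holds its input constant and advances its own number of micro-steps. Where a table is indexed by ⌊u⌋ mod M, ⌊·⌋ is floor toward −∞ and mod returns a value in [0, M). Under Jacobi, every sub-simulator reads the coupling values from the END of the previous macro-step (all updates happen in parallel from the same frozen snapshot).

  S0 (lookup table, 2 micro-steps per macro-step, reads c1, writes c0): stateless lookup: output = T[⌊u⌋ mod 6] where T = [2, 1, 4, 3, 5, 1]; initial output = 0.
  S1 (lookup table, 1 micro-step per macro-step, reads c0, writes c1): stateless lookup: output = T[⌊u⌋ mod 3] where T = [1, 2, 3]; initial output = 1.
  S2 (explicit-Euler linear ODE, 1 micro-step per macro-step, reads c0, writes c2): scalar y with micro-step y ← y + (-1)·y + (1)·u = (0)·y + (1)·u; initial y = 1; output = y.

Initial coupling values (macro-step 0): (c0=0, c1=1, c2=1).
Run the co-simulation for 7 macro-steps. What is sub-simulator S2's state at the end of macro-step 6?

S2 state at macro-step 6 = 4

macro 1: S0 reads c1=1 → after 2×micro: 1; S1 reads c0=0 → after 1×micro: 1; S2 reads c0=0 → after 1×micro: 0 ⇒ (c0=1, c1=1, c2=0)
macro 2: S0 reads c1=1 → after 2×micro: 1; S1 reads c0=1 → after 1×micro: 2; S2 reads c0=1 → after 1×micro: 1 ⇒ (c0=1, c1=2, c2=1)
macro 3: S0 reads c1=2 → after 2×micro: 4; S1 reads c0=1 → after 1×micro: 2; S2 reads c0=1 → after 1×micro: 1 ⇒ (c0=4, c1=2, c2=1)
macro 4: S0 reads c1=2 → after 2×micro: 4; S1 reads c0=4 → after 1×micro: 2; S2 reads c0=4 → after 1×micro: 4 ⇒ (c0=4, c1=2, c2=4)
macro 5: S0 reads c1=2 → after 2×micro: 4; S1 reads c0=4 → after 1×micro: 2; S2 reads c0=4 → after 1×micro: 4 ⇒ (c0=4, c1=2, c2=4)
macro 6: S0 reads c1=2 → after 2×micro: 4; S1 reads c0=4 → after 1×micro: 2; S2 reads c0=4 → after 1×micro: 4 ⇒ (c0=4, c1=2, c2=4)
macro 7: S0 reads c1=2 → after 2×micro: 4; S1 reads c0=4 → after 1×micro: 2; S2 reads c0=4 → after 1×micro: 4 ⇒ (c0=4, c1=2, c2=4)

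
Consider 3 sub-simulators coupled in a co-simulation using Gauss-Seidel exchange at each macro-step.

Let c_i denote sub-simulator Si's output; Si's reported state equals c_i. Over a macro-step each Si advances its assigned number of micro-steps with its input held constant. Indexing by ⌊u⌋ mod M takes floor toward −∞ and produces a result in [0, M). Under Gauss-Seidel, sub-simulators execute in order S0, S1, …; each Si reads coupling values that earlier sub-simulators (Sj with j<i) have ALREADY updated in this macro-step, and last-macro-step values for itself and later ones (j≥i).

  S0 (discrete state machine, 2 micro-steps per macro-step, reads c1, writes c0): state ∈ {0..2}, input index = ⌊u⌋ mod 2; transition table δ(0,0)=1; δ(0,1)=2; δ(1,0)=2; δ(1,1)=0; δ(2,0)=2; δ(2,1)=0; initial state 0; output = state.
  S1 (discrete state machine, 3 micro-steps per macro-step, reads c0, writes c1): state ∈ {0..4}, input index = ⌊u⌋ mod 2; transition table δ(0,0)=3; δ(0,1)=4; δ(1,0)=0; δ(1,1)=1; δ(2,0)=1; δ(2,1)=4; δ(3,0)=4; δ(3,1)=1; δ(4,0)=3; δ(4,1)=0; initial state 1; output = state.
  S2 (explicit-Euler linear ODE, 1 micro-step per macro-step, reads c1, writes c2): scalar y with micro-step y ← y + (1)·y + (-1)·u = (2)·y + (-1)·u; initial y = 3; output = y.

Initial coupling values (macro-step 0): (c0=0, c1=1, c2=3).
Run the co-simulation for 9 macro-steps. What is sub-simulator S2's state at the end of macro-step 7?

S2 state at macro-step 7 = -82

macro 1: S0 reads c1=1 → after 2×micro: 0; S1 reads c0=0 → after 3×micro: 4; S2 reads c1=4 → after 1×micro: 2 ⇒ (c0=0, c1=4, c2=2)
macro 2: S0 reads c1=4 → after 2×micro: 2; S1 reads c0=2 → after 3×micro: 3; S2 reads c1=3 → after 1×micro: 1 ⇒ (c0=2, c1=3, c2=1)
macro 3: S0 reads c1=3 → after 2×micro: 2; S1 reads c0=2 → after 3×micro: 4; S2 reads c1=4 → after 1×micro: -2 ⇒ (c0=2, c1=4, c2=-2)
macro 4: S0 reads c1=4 → after 2×micro: 2; S1 reads c0=2 → after 3×micro: 3; S2 reads c1=3 → after 1×micro: -7 ⇒ (c0=2, c1=3, c2=-7)
macro 5: S0 reads c1=3 → after 2×micro: 2; S1 reads c0=2 → after 3×micro: 4; S2 reads c1=4 → after 1×micro: -18 ⇒ (c0=2, c1=4, c2=-18)
macro 6: S0 reads c1=4 → after 2×micro: 2; S1 reads c0=2 → after 3×micro: 3; S2 reads c1=3 → after 1×micro: -39 ⇒ (c0=2, c1=3, c2=-39)
macro 7: S0 reads c1=3 → after 2×micro: 2; S1 reads c0=2 → after 3×micro: 4; S2 reads c1=4 → after 1×micro: -82 ⇒ (c0=2, c1=4, c2=-82)
macro 8: S0 reads c1=4 → after 2×micro: 2; S1 reads c0=2 → after 3×micro: 3; S2 reads c1=3 → after 1×micro: -167 ⇒ (c0=2, c1=3, c2=-167)
macro 9: S0 reads c1=3 → after 2×micro: 2; S1 reads c0=2 → after 3×micro: 4; S2 reads c1=4 → after 1×micro: -338 ⇒ (c0=2, c1=4, c2=-338)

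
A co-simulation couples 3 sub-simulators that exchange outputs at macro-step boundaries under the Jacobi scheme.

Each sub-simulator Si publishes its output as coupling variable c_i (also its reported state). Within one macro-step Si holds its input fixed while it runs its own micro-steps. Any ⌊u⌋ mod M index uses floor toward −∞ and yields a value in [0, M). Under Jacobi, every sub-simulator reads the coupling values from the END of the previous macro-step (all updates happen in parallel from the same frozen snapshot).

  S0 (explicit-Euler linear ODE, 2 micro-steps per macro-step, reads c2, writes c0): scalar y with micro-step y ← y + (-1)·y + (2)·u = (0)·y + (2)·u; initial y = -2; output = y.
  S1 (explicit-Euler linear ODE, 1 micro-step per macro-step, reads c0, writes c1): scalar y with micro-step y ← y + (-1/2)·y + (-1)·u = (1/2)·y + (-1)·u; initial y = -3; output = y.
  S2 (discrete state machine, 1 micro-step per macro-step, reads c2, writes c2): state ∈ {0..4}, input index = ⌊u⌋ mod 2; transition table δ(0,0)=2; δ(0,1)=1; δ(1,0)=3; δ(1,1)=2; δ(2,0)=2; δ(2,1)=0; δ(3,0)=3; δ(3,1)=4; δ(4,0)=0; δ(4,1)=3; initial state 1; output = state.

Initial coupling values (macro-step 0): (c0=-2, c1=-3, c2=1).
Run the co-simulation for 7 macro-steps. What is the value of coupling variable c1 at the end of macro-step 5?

c1 at macro-step 5 = -231/32

macro 1: S0 reads c2=1 → after 2×micro: 2; S1 reads c0=-2 → after 1×micro: 1/2; S2 reads c2=1 → after 1×micro: 2 ⇒ (c0=2, c1=1/2, c2=2)
macro 2: S0 reads c2=2 → after 2×micro: 4; S1 reads c0=2 → after 1×micro: -7/4; S2 reads c2=2 → after 1×micro: 2 ⇒ (c0=4, c1=-7/4, c2=2)
macro 3: S0 reads c2=2 → after 2×micro: 4; S1 reads c0=4 → after 1×micro: -39/8; S2 reads c2=2 → after 1×micro: 2 ⇒ (c0=4, c1=-39/8, c2=2)
macro 4: S0 reads c2=2 → after 2×micro: 4; S1 reads c0=4 → after 1×micro: -103/16; S2 reads c2=2 → after 1×micro: 2 ⇒ (c0=4, c1=-103/16, c2=2)
macro 5: S0 reads c2=2 → after 2×micro: 4; S1 reads c0=4 → after 1×micro: -231/32; S2 reads c2=2 → after 1×micro: 2 ⇒ (c0=4, c1=-231/32, c2=2)
macro 6: S0 reads c2=2 → after 2×micro: 4; S1 reads c0=4 → after 1×micro: -487/64; S2 reads c2=2 → after 1×micro: 2 ⇒ (c0=4, c1=-487/64, c2=2)
macro 7: S0 reads c2=2 → after 2×micro: 4; S1 reads c0=4 → after 1×micro: -999/128; S2 reads c2=2 → after 1×micro: 2 ⇒ (c0=4, c1=-999/128, c2=2)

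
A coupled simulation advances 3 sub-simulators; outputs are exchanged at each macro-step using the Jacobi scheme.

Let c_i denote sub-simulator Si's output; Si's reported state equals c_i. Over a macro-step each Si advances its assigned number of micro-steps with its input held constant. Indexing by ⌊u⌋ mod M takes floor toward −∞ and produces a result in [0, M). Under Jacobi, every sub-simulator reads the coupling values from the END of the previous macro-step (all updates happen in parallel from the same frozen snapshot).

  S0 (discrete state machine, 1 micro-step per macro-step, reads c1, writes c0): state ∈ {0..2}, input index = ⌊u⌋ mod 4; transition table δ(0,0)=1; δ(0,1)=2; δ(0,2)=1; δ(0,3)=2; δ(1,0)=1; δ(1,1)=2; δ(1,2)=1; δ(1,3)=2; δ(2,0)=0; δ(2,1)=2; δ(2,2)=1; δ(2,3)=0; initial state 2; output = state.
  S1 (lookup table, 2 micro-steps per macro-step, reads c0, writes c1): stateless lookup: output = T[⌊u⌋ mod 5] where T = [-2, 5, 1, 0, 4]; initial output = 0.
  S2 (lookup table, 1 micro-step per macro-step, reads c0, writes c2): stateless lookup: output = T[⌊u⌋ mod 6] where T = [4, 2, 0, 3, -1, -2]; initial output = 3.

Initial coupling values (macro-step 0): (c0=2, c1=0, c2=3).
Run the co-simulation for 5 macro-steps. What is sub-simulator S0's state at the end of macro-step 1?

macro 1: S0 reads c1=0 → after 1×micro: 0; S1 reads c0=2 → after 2×micro: 1; S2 reads c0=2 → after 1×micro: 0 ⇒ (c0=0, c1=1, c2=0)
macro 2: S0 reads c1=1 → after 1×micro: 2; S1 reads c0=0 → after 2×micro: -2; S2 reads c0=0 → after 1×micro: 4 ⇒ (c0=2, c1=-2, c2=4)
macro 3: S0 reads c1=-2 → after 1×micro: 1; S1 reads c0=2 → after 2×micro: 1; S2 reads c0=2 → after 1×micro: 0 ⇒ (c0=1, c1=1, c2=0)
macro 4: S0 reads c1=1 → after 1×micro: 2; S1 reads c0=1 → after 2×micro: 5; S2 reads c0=1 → after 1×micro: 2 ⇒ (c0=2, c1=5, c2=2)
macro 5: S0 reads c1=5 → after 1×micro: 2; S1 reads c0=2 → after 2×micro: 1; S2 reads c0=2 → after 1×micro: 0 ⇒ (c0=2, c1=1, c2=0)

S0 state at macro-step 1 = 0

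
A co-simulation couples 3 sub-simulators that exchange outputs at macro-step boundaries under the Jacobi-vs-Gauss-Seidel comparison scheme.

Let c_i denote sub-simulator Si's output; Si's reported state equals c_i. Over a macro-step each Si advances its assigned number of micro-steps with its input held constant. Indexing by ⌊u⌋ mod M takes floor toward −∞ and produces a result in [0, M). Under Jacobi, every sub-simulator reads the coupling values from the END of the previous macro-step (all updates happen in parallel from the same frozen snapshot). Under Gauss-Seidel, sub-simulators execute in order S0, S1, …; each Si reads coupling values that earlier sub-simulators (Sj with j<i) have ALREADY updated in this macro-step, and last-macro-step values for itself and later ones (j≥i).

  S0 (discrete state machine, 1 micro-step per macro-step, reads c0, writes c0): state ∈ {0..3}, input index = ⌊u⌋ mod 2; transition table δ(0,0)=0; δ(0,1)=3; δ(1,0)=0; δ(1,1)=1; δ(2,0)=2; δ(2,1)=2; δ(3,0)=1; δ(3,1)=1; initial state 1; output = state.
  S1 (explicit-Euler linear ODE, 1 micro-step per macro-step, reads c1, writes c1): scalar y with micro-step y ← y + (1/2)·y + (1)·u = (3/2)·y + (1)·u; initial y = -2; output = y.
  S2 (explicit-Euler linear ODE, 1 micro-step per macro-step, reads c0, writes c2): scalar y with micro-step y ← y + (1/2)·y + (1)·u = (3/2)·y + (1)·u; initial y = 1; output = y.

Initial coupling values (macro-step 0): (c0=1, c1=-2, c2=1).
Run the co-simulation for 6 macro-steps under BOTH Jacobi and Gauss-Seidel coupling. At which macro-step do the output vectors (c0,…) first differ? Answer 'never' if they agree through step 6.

[Jacobi] macro 1: S0 reads c0=1 → after 1×micro: 1; S1 reads c1=-2 → after 1×micro: -5; S2 reads c0=1 → after 1×micro: 5/2 ⇒ (c0=1, c1=-5, c2=5/2)
[Jacobi] macro 2: S0 reads c0=1 → after 1×micro: 1; S1 reads c1=-5 → after 1×micro: -25/2; S2 reads c0=1 → after 1×micro: 19/4 ⇒ (c0=1, c1=-25/2, c2=19/4)
[Jacobi] macro 3: S0 reads c0=1 → after 1×micro: 1; S1 reads c1=-25/2 → after 1×micro: -125/4; S2 reads c0=1 → after 1×micro: 65/8 ⇒ (c0=1, c1=-125/4, c2=65/8)
[Jacobi] macro 4: S0 reads c0=1 → after 1×micro: 1; S1 reads c1=-125/4 → after 1×micro: -625/8; S2 reads c0=1 → after 1×micro: 211/16 ⇒ (c0=1, c1=-625/8, c2=211/16)
[Jacobi] macro 5: S0 reads c0=1 → after 1×micro: 1; S1 reads c1=-625/8 → after 1×micro: -3125/16; S2 reads c0=1 → after 1×micro: 665/32 ⇒ (c0=1, c1=-3125/16, c2=665/32)
[Jacobi] macro 6: S0 reads c0=1 → after 1×micro: 1; S1 reads c1=-3125/16 → after 1×micro: -15625/32; S2 reads c0=1 → after 1×micro: 2059/64 ⇒ (c0=1, c1=-15625/32, c2=2059/64)
[Gauss-Seidel] macro 1: S0 reads c0=1 → after 1×micro: 1; S1 reads c1=-2 → after 1×micro: -5; S2 reads c0=1 → after 1×micro: 5/2 ⇒ (c0=1, c1=-5, c2=5/2)
[Gauss-Seidel] macro 2: S0 reads c0=1 → after 1×micro: 1; S1 reads c1=-5 → after 1×micro: -25/2; S2 reads c0=1 → after 1×micro: 19/4 ⇒ (c0=1, c1=-25/2, c2=19/4)
[Gauss-Seidel] macro 3: S0 reads c0=1 → after 1×micro: 1; S1 reads c1=-25/2 → after 1×micro: -125/4; S2 reads c0=1 → after 1×micro: 65/8 ⇒ (c0=1, c1=-125/4, c2=65/8)
[Gauss-Seidel] macro 4: S0 reads c0=1 → after 1×micro: 1; S1 reads c1=-125/4 → after 1×micro: -625/8; S2 reads c0=1 → after 1×micro: 211/16 ⇒ (c0=1, c1=-625/8, c2=211/16)
[Gauss-Seidel] macro 5: S0 reads c0=1 → after 1×micro: 1; S1 reads c1=-625/8 → after 1×micro: -3125/16; S2 reads c0=1 → after 1×micro: 665/32 ⇒ (c0=1, c1=-3125/16, c2=665/32)
[Gauss-Seidel] macro 6: S0 reads c0=1 → after 1×micro: 1; S1 reads c1=-3125/16 → after 1×micro: -15625/32; S2 reads c0=1 → after 1×micro: 2059/64 ⇒ (c0=1, c1=-15625/32, c2=2059/64)

first divergence at macro-step: never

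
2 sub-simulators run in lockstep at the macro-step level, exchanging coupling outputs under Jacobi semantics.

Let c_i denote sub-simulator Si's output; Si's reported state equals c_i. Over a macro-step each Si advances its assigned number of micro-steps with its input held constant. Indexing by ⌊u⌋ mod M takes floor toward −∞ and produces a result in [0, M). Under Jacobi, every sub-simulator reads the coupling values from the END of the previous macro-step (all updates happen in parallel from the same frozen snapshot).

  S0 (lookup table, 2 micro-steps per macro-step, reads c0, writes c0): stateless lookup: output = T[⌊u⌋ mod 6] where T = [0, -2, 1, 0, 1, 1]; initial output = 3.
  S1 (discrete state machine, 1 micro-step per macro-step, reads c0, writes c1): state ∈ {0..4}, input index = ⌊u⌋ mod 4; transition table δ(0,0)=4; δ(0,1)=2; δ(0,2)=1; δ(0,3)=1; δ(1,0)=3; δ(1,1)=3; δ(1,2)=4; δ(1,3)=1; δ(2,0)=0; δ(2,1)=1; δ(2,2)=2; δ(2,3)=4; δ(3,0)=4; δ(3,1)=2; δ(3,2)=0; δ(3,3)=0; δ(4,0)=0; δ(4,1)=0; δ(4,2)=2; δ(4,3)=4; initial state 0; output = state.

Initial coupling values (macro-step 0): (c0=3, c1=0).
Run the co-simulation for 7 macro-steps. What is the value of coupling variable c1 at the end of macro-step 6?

macro 1: S0 reads c0=3 → after 2×micro: 0; S1 reads c0=3 → after 1×micro: 1 ⇒ (c0=0, c1=1)
macro 2: S0 reads c0=0 → after 2×micro: 0; S1 reads c0=0 → after 1×micro: 3 ⇒ (c0=0, c1=3)
macro 3: S0 reads c0=0 → after 2×micro: 0; S1 reads c0=0 → after 1×micro: 4 ⇒ (c0=0, c1=4)
macro 4: S0 reads c0=0 → after 2×micro: 0; S1 reads c0=0 → after 1×micro: 0 ⇒ (c0=0, c1=0)
macro 5: S0 reads c0=0 → after 2×micro: 0; S1 reads c0=0 → after 1×micro: 4 ⇒ (c0=0, c1=4)
macro 6: S0 reads c0=0 → after 2×micro: 0; S1 reads c0=0 → after 1×micro: 0 ⇒ (c0=0, c1=0)
macro 7: S0 reads c0=0 → after 2×micro: 0; S1 reads c0=0 → after 1×micro: 4 ⇒ (c0=0, c1=4)

c1 at macro-step 6 = 0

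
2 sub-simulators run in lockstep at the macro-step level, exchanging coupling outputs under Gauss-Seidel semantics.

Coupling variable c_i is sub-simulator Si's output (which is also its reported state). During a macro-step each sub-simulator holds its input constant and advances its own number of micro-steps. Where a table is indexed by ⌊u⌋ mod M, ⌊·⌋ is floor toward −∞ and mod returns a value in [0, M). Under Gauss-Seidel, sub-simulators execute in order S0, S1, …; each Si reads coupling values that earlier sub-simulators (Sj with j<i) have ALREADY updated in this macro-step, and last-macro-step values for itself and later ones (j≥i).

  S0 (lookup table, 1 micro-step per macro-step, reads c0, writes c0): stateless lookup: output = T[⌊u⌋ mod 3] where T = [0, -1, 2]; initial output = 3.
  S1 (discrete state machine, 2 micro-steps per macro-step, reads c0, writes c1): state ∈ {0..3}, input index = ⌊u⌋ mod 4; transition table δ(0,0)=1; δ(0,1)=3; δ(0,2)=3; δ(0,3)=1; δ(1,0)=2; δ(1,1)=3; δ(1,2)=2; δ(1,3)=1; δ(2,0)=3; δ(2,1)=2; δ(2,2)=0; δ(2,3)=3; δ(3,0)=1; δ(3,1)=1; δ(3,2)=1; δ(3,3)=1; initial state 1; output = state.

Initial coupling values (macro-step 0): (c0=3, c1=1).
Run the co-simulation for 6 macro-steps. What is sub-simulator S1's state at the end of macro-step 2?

S1 state at macro-step 2 = 2

macro 1: S0 reads c0=3 → after 1×micro: 0; S1 reads c0=0 → after 2×micro: 3 ⇒ (c0=0, c1=3)
macro 2: S0 reads c0=0 → after 1×micro: 0; S1 reads c0=0 → after 2×micro: 2 ⇒ (c0=0, c1=2)
macro 3: S0 reads c0=0 → after 1×micro: 0; S1 reads c0=0 → after 2×micro: 1 ⇒ (c0=0, c1=1)
macro 4: S0 reads c0=0 → after 1×micro: 0; S1 reads c0=0 → after 2×micro: 3 ⇒ (c0=0, c1=3)
macro 5: S0 reads c0=0 → after 1×micro: 0; S1 reads c0=0 → after 2×micro: 2 ⇒ (c0=0, c1=2)
macro 6: S0 reads c0=0 → after 1×micro: 0; S1 reads c0=0 → after 2×micro: 1 ⇒ (c0=0, c1=1)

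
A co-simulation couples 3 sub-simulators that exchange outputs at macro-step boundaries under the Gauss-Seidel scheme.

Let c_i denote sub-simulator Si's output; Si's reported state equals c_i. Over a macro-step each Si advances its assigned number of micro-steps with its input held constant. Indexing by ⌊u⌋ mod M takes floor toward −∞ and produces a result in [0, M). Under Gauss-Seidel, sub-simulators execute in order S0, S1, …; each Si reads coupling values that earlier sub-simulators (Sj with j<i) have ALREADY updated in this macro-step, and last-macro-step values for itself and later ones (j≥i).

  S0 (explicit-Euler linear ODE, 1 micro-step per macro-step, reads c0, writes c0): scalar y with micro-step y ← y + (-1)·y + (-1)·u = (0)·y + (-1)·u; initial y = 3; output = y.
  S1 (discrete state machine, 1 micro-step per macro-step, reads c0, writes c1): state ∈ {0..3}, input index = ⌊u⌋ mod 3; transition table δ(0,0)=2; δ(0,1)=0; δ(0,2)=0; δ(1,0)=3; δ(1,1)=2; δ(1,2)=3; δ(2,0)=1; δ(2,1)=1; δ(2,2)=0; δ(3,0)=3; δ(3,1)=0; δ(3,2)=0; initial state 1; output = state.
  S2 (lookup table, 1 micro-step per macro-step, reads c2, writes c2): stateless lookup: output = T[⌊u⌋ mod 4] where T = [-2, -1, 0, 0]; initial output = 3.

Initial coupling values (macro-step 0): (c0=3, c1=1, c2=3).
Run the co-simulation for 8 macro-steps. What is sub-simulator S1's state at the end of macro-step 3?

S1 state at macro-step 3 = 3

macro 1: S0 reads c0=3 → after 1×micro: -3; S1 reads c0=-3 → after 1×micro: 3; S2 reads c2=3 → after 1×micro: 0 ⇒ (c0=-3, c1=3, c2=0)
macro 2: S0 reads c0=-3 → after 1×micro: 3; S1 reads c0=3 → after 1×micro: 3; S2 reads c2=0 → after 1×micro: -2 ⇒ (c0=3, c1=3, c2=-2)
macro 3: S0 reads c0=3 → after 1×micro: -3; S1 reads c0=-3 → after 1×micro: 3; S2 reads c2=-2 → after 1×micro: 0 ⇒ (c0=-3, c1=3, c2=0)
macro 4: S0 reads c0=-3 → after 1×micro: 3; S1 reads c0=3 → after 1×micro: 3; S2 reads c2=0 → after 1×micro: -2 ⇒ (c0=3, c1=3, c2=-2)
macro 5: S0 reads c0=3 → after 1×micro: -3; S1 reads c0=-3 → after 1×micro: 3; S2 reads c2=-2 → after 1×micro: 0 ⇒ (c0=-3, c1=3, c2=0)
macro 6: S0 reads c0=-3 → after 1×micro: 3; S1 reads c0=3 → after 1×micro: 3; S2 reads c2=0 → after 1×micro: -2 ⇒ (c0=3, c1=3, c2=-2)
macro 7: S0 reads c0=3 → after 1×micro: -3; S1 reads c0=-3 → after 1×micro: 3; S2 reads c2=-2 → after 1×micro: 0 ⇒ (c0=-3, c1=3, c2=0)
macro 8: S0 reads c0=-3 → after 1×micro: 3; S1 reads c0=3 → after 1×micro: 3; S2 reads c2=0 → after 1×micro: -2 ⇒ (c0=3, c1=3, c2=-2)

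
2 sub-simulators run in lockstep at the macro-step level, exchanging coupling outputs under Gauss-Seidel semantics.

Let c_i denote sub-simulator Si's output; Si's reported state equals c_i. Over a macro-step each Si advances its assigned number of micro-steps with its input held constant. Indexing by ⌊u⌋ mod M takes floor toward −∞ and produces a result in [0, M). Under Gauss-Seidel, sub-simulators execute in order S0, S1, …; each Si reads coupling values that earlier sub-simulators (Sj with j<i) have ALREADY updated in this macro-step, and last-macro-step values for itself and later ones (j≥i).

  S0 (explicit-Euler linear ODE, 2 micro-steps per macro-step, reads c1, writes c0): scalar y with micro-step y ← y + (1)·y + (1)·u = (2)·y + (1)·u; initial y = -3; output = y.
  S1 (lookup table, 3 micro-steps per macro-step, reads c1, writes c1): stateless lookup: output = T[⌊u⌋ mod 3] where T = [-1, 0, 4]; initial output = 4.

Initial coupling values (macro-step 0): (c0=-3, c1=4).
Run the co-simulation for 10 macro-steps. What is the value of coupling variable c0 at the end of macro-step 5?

macro 1: S0 reads c1=4 → after 2×micro: 0; S1 reads c1=4 → after 3×micro: 0 ⇒ (c0=0, c1=0)
macro 2: S0 reads c1=0 → after 2×micro: 0; S1 reads c1=0 → after 3×micro: -1 ⇒ (c0=0, c1=-1)
macro 3: S0 reads c1=-1 → after 2×micro: -3; S1 reads c1=-1 → after 3×micro: 4 ⇒ (c0=-3, c1=4)
macro 4: S0 reads c1=4 → after 2×micro: 0; S1 reads c1=4 → after 3×micro: 0 ⇒ (c0=0, c1=0)
macro 5: S0 reads c1=0 → after 2×micro: 0; S1 reads c1=0 → after 3×micro: -1 ⇒ (c0=0, c1=-1)
macro 6: S0 reads c1=-1 → after 2×micro: -3; S1 reads c1=-1 → after 3×micro: 4 ⇒ (c0=-3, c1=4)
macro 7: S0 reads c1=4 → after 2×micro: 0; S1 reads c1=4 → after 3×micro: 0 ⇒ (c0=0, c1=0)
macro 8: S0 reads c1=0 → after 2×micro: 0; S1 reads c1=0 → after 3×micro: -1 ⇒ (c0=0, c1=-1)
macro 9: S0 reads c1=-1 → after 2×micro: -3; S1 reads c1=-1 → after 3×micro: 4 ⇒ (c0=-3, c1=4)
macro 10: S0 reads c1=4 → after 2×micro: 0; S1 reads c1=4 → after 3×micro: 0 ⇒ (c0=0, c1=0)

c0 at macro-step 5 = 0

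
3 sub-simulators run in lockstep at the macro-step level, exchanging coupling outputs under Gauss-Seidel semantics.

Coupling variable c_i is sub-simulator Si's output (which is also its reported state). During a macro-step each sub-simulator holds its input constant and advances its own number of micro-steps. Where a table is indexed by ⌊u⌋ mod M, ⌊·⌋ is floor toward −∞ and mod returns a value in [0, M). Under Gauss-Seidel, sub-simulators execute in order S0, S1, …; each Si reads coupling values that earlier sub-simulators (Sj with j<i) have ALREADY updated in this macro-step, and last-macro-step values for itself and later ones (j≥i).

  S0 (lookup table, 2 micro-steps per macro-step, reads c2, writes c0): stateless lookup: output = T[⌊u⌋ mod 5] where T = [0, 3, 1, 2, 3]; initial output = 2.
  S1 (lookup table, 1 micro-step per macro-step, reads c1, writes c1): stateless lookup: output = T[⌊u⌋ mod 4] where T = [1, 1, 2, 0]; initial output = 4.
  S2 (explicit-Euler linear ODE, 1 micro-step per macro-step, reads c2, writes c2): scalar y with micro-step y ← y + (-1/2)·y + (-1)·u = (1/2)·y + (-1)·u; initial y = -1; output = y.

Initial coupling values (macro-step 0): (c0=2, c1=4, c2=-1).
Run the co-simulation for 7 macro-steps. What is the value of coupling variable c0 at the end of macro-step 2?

macro 1: S0 reads c2=-1 → after 2×micro: 3; S1 reads c1=4 → after 1×micro: 1; S2 reads c2=-1 → after 1×micro: 1/2 ⇒ (c0=3, c1=1, c2=1/2)
macro 2: S0 reads c2=1/2 → after 2×micro: 0; S1 reads c1=1 → after 1×micro: 1; S2 reads c2=1/2 → after 1×micro: -1/4 ⇒ (c0=0, c1=1, c2=-1/4)
macro 3: S0 reads c2=-1/4 → after 2×micro: 3; S1 reads c1=1 → after 1×micro: 1; S2 reads c2=-1/4 → after 1×micro: 1/8 ⇒ (c0=3, c1=1, c2=1/8)
macro 4: S0 reads c2=1/8 → after 2×micro: 0; S1 reads c1=1 → after 1×micro: 1; S2 reads c2=1/8 → after 1×micro: -1/16 ⇒ (c0=0, c1=1, c2=-1/16)
macro 5: S0 reads c2=-1/16 → after 2×micro: 3; S1 reads c1=1 → after 1×micro: 1; S2 reads c2=-1/16 → after 1×micro: 1/32 ⇒ (c0=3, c1=1, c2=1/32)
macro 6: S0 reads c2=1/32 → after 2×micro: 0; S1 reads c1=1 → after 1×micro: 1; S2 reads c2=1/32 → after 1×micro: -1/64 ⇒ (c0=0, c1=1, c2=-1/64)
macro 7: S0 reads c2=-1/64 → after 2×micro: 3; S1 reads c1=1 → after 1×micro: 1; S2 reads c2=-1/64 → after 1×micro: 1/128 ⇒ (c0=3, c1=1, c2=1/128)

c0 at macro-step 2 = 0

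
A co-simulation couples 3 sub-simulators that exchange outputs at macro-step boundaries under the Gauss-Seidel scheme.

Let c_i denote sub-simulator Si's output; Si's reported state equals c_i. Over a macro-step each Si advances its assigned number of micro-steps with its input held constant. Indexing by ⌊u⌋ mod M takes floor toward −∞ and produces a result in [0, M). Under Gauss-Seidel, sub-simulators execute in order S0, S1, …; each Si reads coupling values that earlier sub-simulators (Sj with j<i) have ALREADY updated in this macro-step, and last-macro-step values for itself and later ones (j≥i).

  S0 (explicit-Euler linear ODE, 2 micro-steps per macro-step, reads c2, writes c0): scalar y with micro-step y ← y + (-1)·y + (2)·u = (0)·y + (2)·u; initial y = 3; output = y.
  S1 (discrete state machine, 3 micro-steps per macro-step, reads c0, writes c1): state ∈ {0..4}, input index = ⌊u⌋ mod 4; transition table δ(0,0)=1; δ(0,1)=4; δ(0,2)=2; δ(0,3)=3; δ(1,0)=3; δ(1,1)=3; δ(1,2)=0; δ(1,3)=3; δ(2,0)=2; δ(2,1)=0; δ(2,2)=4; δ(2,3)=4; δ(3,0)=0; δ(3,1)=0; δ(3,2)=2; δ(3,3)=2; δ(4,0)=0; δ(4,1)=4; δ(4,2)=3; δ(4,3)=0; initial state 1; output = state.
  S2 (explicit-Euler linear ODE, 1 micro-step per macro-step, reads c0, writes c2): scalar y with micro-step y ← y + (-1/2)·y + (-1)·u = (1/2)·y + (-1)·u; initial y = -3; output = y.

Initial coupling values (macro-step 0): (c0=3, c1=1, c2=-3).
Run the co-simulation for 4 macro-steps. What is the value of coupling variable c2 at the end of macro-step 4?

macro 1: S0 reads c2=-3 → after 2×micro: -6; S1 reads c0=-6 → after 3×micro: 4; S2 reads c0=-6 → after 1×micro: 9/2 ⇒ (c0=-6, c1=4, c2=9/2)
macro 2: S0 reads c2=9/2 → after 2×micro: 9; S1 reads c0=9 → after 3×micro: 4; S2 reads c0=9 → after 1×micro: -27/4 ⇒ (c0=9, c1=4, c2=-27/4)
macro 3: S0 reads c2=-27/4 → after 2×micro: -27/2; S1 reads c0=-27/2 → after 3×micro: 4; S2 reads c0=-27/2 → after 1×micro: 81/8 ⇒ (c0=-27/2, c1=4, c2=81/8)
macro 4: S0 reads c2=81/8 → after 2×micro: 81/4; S1 reads c0=81/4 → after 3×micro: 3; S2 reads c0=81/4 → after 1×micro: -243/16 ⇒ (c0=81/4, c1=3, c2=-243/16)

c2 at macro-step 4 = -243/16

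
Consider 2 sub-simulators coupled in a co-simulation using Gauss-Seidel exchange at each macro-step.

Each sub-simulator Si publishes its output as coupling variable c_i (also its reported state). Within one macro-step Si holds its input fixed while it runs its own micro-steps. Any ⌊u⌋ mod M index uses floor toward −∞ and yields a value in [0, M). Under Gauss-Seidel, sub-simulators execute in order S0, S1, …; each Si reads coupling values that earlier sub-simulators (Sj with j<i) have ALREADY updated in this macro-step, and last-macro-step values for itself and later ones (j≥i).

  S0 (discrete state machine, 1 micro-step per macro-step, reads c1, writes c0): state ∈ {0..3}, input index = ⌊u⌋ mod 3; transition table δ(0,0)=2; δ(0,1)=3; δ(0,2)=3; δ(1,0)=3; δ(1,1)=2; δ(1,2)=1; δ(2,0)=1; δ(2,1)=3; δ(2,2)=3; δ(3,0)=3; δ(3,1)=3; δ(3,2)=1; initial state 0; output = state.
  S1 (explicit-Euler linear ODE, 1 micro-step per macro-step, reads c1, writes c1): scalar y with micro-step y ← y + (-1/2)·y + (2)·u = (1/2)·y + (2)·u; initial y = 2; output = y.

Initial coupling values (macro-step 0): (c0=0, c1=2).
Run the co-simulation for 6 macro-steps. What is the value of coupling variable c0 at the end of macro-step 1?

macro 1: S0 reads c1=2 → after 1×micro: 3; S1 reads c1=2 → after 1×micro: 5 ⇒ (c0=3, c1=5)
macro 2: S0 reads c1=5 → after 1×micro: 1; S1 reads c1=5 → after 1×micro: 25/2 ⇒ (c0=1, c1=25/2)
macro 3: S0 reads c1=25/2 → after 1×micro: 3; S1 reads c1=25/2 → after 1×micro: 125/4 ⇒ (c0=3, c1=125/4)
macro 4: S0 reads c1=125/4 → after 1×micro: 3; S1 reads c1=125/4 → after 1×micro: 625/8 ⇒ (c0=3, c1=625/8)
macro 5: S0 reads c1=625/8 → after 1×micro: 3; S1 reads c1=625/8 → after 1×micro: 3125/16 ⇒ (c0=3, c1=3125/16)
macro 6: S0 reads c1=3125/16 → after 1×micro: 3; S1 reads c1=3125/16 → after 1×micro: 15625/32 ⇒ (c0=3, c1=15625/32)

c0 at macro-step 1 = 3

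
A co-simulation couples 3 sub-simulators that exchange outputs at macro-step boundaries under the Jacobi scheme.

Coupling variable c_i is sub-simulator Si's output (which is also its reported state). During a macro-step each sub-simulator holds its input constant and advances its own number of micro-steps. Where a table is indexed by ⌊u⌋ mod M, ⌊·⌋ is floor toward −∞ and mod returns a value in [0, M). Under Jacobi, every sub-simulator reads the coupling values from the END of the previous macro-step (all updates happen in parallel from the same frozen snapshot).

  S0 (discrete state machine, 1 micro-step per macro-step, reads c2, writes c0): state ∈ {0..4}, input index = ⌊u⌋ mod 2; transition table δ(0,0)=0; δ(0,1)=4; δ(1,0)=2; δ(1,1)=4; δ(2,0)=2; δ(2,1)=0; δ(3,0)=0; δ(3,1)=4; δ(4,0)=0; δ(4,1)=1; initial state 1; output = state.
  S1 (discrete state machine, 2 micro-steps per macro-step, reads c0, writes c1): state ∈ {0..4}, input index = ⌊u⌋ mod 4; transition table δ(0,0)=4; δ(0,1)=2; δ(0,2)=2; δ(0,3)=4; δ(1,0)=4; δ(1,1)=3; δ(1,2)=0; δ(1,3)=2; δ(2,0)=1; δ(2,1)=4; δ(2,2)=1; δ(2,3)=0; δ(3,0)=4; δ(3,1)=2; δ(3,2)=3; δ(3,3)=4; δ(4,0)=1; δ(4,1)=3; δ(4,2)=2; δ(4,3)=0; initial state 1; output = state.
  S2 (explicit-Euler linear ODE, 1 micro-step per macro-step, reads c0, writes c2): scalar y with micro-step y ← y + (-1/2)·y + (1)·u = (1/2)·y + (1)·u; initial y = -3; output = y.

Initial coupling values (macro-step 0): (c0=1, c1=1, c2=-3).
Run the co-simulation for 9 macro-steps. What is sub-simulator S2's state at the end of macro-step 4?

S2 state at macro-step 4 = 87/16

macro 1: S0 reads c2=-3 → after 1×micro: 4; S1 reads c0=1 → after 2×micro: 2; S2 reads c0=1 → after 1×micro: -1/2 ⇒ (c0=4, c1=2, c2=-1/2)
macro 2: S0 reads c2=-1/2 → after 1×micro: 1; S1 reads c0=4 → after 2×micro: 4; S2 reads c0=4 → after 1×micro: 15/4 ⇒ (c0=1, c1=4, c2=15/4)
macro 3: S0 reads c2=15/4 → after 1×micro: 4; S1 reads c0=1 → after 2×micro: 2; S2 reads c0=1 → after 1×micro: 23/8 ⇒ (c0=4, c1=2, c2=23/8)
macro 4: S0 reads c2=23/8 → after 1×micro: 0; S1 reads c0=4 → after 2×micro: 4; S2 reads c0=4 → after 1×micro: 87/16 ⇒ (c0=0, c1=4, c2=87/16)
macro 5: S0 reads c2=87/16 → after 1×micro: 4; S1 reads c0=0 → after 2×micro: 4; S2 reads c0=0 → after 1×micro: 87/32 ⇒ (c0=4, c1=4, c2=87/32)
macro 6: S0 reads c2=87/32 → after 1×micro: 0; S1 reads c0=4 → after 2×micro: 4; S2 reads c0=4 → after 1×micro: 343/64 ⇒ (c0=0, c1=4, c2=343/64)
macro 7: S0 reads c2=343/64 → after 1×micro: 4; S1 reads c0=0 → after 2×micro: 4; S2 reads c0=0 → after 1×micro: 343/128 ⇒ (c0=4, c1=4, c2=343/128)
macro 8: S0 reads c2=343/128 → after 1×micro: 0; S1 reads c0=4 → after 2×micro: 4; S2 reads c0=4 → after 1×micro: 1367/256 ⇒ (c0=0, c1=4, c2=1367/256)
macro 9: S0 reads c2=1367/256 → after 1×micro: 4; S1 reads c0=0 → after 2×micro: 4; S2 reads c0=0 → after 1×micro: 1367/512 ⇒ (c0=4, c1=4, c2=1367/512)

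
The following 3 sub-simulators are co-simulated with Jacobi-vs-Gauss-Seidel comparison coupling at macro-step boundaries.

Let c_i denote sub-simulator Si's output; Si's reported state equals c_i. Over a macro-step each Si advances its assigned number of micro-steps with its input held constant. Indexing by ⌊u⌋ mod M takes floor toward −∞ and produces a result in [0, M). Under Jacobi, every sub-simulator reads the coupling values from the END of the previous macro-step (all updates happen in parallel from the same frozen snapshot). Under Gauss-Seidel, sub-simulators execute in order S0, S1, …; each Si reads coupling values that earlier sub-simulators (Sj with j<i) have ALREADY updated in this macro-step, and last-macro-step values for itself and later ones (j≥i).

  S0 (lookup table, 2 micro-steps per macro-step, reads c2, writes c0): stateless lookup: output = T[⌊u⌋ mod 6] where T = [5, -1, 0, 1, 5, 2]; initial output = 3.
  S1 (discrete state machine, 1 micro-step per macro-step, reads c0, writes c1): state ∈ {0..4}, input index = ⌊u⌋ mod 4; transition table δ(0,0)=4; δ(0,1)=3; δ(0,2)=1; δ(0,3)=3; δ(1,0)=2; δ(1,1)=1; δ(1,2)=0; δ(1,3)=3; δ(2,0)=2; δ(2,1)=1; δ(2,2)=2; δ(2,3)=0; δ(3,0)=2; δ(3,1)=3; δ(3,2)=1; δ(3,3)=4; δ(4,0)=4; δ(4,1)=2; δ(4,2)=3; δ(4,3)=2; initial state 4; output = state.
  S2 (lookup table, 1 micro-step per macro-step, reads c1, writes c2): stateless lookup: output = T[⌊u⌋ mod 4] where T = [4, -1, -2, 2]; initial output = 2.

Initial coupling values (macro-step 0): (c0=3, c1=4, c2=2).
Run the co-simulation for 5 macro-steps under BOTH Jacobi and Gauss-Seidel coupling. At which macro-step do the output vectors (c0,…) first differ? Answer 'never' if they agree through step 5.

first divergence at macro-step: 1

[Jacobi] macro 1: S0 reads c2=2 → after 2×micro: 0; S1 reads c0=3 → after 1×micro: 2; S2 reads c1=4 → after 1×micro: 4 ⇒ (c0=0, c1=2, c2=4)
[Jacobi] macro 2: S0 reads c2=4 → after 2×micro: 5; S1 reads c0=0 → after 1×micro: 2; S2 reads c1=2 → after 1×micro: -2 ⇒ (c0=5, c1=2, c2=-2)
[Jacobi] macro 3: S0 reads c2=-2 → after 2×micro: 5; S1 reads c0=5 → after 1×micro: 1; S2 reads c1=2 → after 1×micro: -2 ⇒ (c0=5, c1=1, c2=-2)
[Jacobi] macro 4: S0 reads c2=-2 → after 2×micro: 5; S1 reads c0=5 → after 1×micro: 1; S2 reads c1=1 → after 1×micro: -1 ⇒ (c0=5, c1=1, c2=-1)
[Jacobi] macro 5: S0 reads c2=-1 → after 2×micro: 2; S1 reads c0=5 → after 1×micro: 1; S2 reads c1=1 → after 1×micro: -1 ⇒ (c0=2, c1=1, c2=-1)
[Gauss-Seidel] macro 1: S0 reads c2=2 → after 2×micro: 0; S1 reads c0=0 → after 1×micro: 4; S2 reads c1=4 → after 1×micro: 4 ⇒ (c0=0, c1=4, c2=4)
[Gauss-Seidel] macro 2: S0 reads c2=4 → after 2×micro: 5; S1 reads c0=5 → after 1×micro: 2; S2 reads c1=2 → after 1×micro: -2 ⇒ (c0=5, c1=2, c2=-2)
[Gauss-Seidel] macro 3: S0 reads c2=-2 → after 2×micro: 5; S1 reads c0=5 → after 1×micro: 1; S2 reads c1=1 → after 1×micro: -1 ⇒ (c0=5, c1=1, c2=-1)
[Gauss-Seidel] macro 4: S0 reads c2=-1 → after 2×micro: 2; S1 reads c0=2 → after 1×micro: 0; S2 reads c1=0 → after 1×micro: 4 ⇒ (c0=2, c1=0, c2=4)
[Gauss-Seidel] macro 5: S0 reads c2=4 → after 2×micro: 5; S1 reads c0=5 → after 1×micro: 3; S2 reads c1=3 → after 1×micro: 2 ⇒ (c0=5, c1=3, c2=2)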